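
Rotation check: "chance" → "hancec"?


Word: "chance", Candidate: "hancec"
Method: check if candidate is substring of word+word
"chancechance" contains "hancec"? Yes
Is rotation = Yes


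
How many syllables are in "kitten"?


Word: "kitten"
Syllable breakdown: kit · ten
Counting: 2 parts
= 2 syllables


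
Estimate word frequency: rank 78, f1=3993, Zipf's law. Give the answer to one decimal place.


Zipf's law: f(r) = f(1) / r
f(1) = 3993
f(78) = 3993 / 78
= 51.2 occurrences


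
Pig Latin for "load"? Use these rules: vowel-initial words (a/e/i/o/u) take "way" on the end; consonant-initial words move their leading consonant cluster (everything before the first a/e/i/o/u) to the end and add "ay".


Word: "load"
Starts with consonant(s) → move to end, add 'ay'
Consonant cluster: "l"
Pig Latin = "oadlay"


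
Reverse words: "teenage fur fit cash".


Original: "teenage fur fit cash"
Words (1..n): teenage | fur | fit | cash
Reversed (n..1): cash | fit | fur | teenage
Result = "cash fit fur teenage"


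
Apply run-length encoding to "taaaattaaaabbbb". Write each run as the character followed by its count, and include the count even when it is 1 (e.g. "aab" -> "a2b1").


String: "taaaattaaaabbbb"
Scanning for consecutive runs:
  't' x 1
  'a' x 4
  't' x 2
  'a' x 4
  'b' x 4
RLE = "t1a4t2a4b4"


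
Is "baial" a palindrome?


Word: "baial"
Reversed: "laiab"
Forward == Backward? baial != laiab
Palindrome = No


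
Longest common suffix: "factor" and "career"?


Word 1: "factor"
Word 2: "career"
Comparing from end:
  Pos -1: 'r' == 'r'
  Pos -2: 'o' != 'e' (stop)
LCS = "r" (length 1)


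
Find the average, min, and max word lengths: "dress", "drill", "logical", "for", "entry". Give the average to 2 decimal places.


Lengths: "dress"=5, "drill"=5, "logical"=7, "for"=3, "entry"=5
Sum = 25, Count = 5
Average = 25/5 = 5.00
= avg=5.00, min=3, max=7


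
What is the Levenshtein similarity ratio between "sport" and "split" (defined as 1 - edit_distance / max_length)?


Word 1: "sport" (length 5)
Word 2: "split" (length 5)
One optimal edit sequence:
  1. keep 's'
  2. keep 'p'
  3. substitute 'o' -> 'l'  (+1)
  4. substitute 'r' -> 'i'  (+1)
  5. keep 't'
Edit distance = 2
Max length = max(5, 5) = 5
Similarity = 1 - 2/5
= 0.6000


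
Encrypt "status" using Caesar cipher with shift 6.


Word: "status"
Shift: 6
Each letter → (letter + shift) mod 26:
  's' (18) + 6 = 24 → 'y'
  't' (19) + 6 = 25 → 'z'
  'a' (0) + 6 = 6 → 'g'
  't' (19) + 6 = 25 → 'z'
  'u' (20) + 6 = 0 → 'a'
  's' (18) + 6 = 24 → 'y'
Result = "yzgzay"


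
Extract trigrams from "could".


Word: "could" (length 5)
Number of trigrams = 5 - 3 + 1 = 3
  Position 0: "cou"
  Position 1: "oul"
  Position 2: "uld"
Trigrams = "cou", "oul", "uld"


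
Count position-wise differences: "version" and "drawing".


Comparing character by character (same length = 7):
  Pos 0: 'v' vs 'd' !=
  Pos 1: 'e' vs 'r' !=
  Pos 2: 'r' vs 'a' !=
  Pos 3: 's' vs 'w' !=
  Pos 4: 'i' vs 'i' =
  Pos 5: 'o' vs 'n' !=
  Pos 6: 'n' vs 'g' !=
Hamming distance = 6


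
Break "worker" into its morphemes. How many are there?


Word: "worker"
Morphemes: work / -er
Each morpheme carries meaning
= 2 morphemes


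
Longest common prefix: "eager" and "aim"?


Word 1: "eager"
Word 2: "aim"
Comparing from start:
  Pos 0: 'e' != 'a' (stop)
LCP = "" (length 0)


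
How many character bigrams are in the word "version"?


Word: "version" (length 7)
Number of 2-grams = length - 2 + 1 = 7 - 2 + 1
= 6


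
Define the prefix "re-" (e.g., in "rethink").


Prefix: re-
Example: rethink = re- + think
Meaning = again


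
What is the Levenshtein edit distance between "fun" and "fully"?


Word 1: "fun" (length 3)
Word 2: "fully" (length 5)
One optimal edit sequence (insert/delete/substitute each cost 1):
  1. keep 'f'
  2. keep 'u'
  3. insert 'l'  (+1)
  4. insert 'l'  (+1)
  5. substitute 'n' -> 'y'  (+1)
Total edit operations: 3
Edit distance = 3


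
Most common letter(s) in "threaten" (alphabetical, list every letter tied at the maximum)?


Word: "threaten"
Letter counts:
  'a': 1
  'e': 2
  'h': 1
  'n': 1
  'r': 1
  't': 2
Maximum count = 2
Most frequent = 'e', 't' (2 times each)


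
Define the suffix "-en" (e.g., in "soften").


Suffix: -en
Example: soften (soft + -en)
Meaning = to make / become


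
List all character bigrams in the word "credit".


Word: "credit" (length 6)
Number of bigrams = 6 - 2 + 1 = 5
  Position 0: "cr"
  Position 1: "re"
  Position 2: "ed"
  Position 3: "di"
  Position 4: "it"
Bigrams = "cr", "re", "ed", "di", "it"


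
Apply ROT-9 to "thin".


Word: "thin"
Shift: 9
Each letter → (letter + shift) mod 26:
  't' (19) + 9 = 2 → 'c'
  'h' (7) + 9 = 16 → 'q'
  'i' (8) + 9 = 17 → 'r'
  'n' (13) + 9 = 22 → 'w'
Result = "cqrw"


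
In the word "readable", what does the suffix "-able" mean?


Suffix: -able
Example: readable (read + -able)
Meaning = capable of


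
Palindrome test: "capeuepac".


Word: "capeuepac"
Reversed: "capeuepac"
Forward == Backward? capeuepac == capeuepac
Palindrome = Yes


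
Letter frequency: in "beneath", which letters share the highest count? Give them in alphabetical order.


Word: "beneath"
Letter counts:
  'a': 1
  'b': 1
  'e': 2
  'h': 1
  'n': 1
  't': 1
Maximum count = 2
Most frequent = 'e' (2 times each)


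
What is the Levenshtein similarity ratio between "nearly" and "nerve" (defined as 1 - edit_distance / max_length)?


Word 1: "nearly" (length 6)
Word 2: "nerve" (length 5)
One optimal edit sequence:
  1. keep 'n'
  2. keep 'e'
  3. delete 'a'  (+1)
  4. keep 'r'
  5. substitute 'l' -> 'v'  (+1)
  6. substitute 'y' -> 'e'  (+1)
Edit distance = 3
Max length = max(6, 5) = 6
Similarity = 1 - 3/6
= 0.5000


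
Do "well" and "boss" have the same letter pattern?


Pattern of "well": [0, 1, 2, 2]
Pattern of "boss": [0, 1, 2, 2]
Patterns match
Same pattern = Yes


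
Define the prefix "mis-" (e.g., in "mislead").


Prefix: mis-
As in: mislead -> mis- + lead
Meaning = wrongly


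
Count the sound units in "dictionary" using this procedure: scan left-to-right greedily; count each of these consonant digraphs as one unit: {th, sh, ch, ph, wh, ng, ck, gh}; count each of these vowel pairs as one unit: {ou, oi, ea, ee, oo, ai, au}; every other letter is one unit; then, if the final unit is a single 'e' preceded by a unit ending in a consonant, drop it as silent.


Word: "dictionary" (10 letters)
Left-to-right scan:
  [1] 'd' (letter)
  [2] 'i' (letter)
  [3] 'c' (letter)
  [4] 't' (letter)
  [5] 'i' (letter)
  [6] 'o' (letter)
  [7] 'n' (letter)
  [8] 'a' (letter)
  [9] 'r' (letter)
  [10] 'y' (letter)
Units from scan: 10
Sound units = 10 units


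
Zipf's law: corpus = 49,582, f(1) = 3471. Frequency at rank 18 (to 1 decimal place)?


Zipf's law: f(r) = f(1) / r
f(1) = 3471
f(18) = 3471 / 18
= 192.8 occurrences


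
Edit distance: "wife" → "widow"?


Word 1: "wife" (length 4)
Word 2: "widow" (length 5)
One optimal edit sequence (insert/delete/substitute each cost 1):
  1. keep 'w'
  2. keep 'i'
  3. insert 'd'  (+1)
  4. substitute 'f' -> 'o'  (+1)
  5. substitute 'e' -> 'w'  (+1)
Total edit operations: 3
Edit distance = 3


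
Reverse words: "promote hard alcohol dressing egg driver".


Original: "promote hard alcohol dressing egg driver"
Words (1..n): promote | hard | alcohol | dressing | egg | driver
Reversed (n..1): driver | egg | dressing | alcohol | hard | promote
Result = "driver egg dressing alcohol hard promote"


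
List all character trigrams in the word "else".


Word: "else" (length 4)
Number of trigrams = 4 - 3 + 1 = 2
  Position 0: "els"
  Position 1: "lse"
Trigrams = "els", "lse"


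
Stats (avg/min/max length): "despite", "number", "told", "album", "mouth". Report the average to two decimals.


Lengths: "despite"=7, "number"=6, "told"=4, "album"=5, "mouth"=5
Sum = 27, Count = 5
Average = 27/5 = 5.40
= avg=5.40, min=4, max=7


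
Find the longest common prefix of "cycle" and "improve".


Word 1: "cycle"
Word 2: "improve"
Comparing from start:
  Pos 0: 'c' != 'i' (stop)
LCP = "" (length 0)


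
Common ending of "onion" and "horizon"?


Word 1: "onion"
Word 2: "horizon"
Comparing from end:
  Pos -1: 'n' == 'n'
  Pos -2: 'o' == 'o'
  Pos -3: 'i' != 'z' (stop)
LCS = "on" (length 2)


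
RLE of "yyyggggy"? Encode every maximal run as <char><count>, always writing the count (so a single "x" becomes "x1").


String: "yyyggggy"
Scanning for consecutive runs:
  'y' x 3
  'g' x 4
  'y' x 1
RLE = "y3g4y1"


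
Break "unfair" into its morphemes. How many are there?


Word: "unfair"
Morphemes: un- / fair
Each morpheme carries meaning
= 2 morphemes


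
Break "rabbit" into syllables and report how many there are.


Word: "rabbit"
Syllable breakdown: rab · bit
Counting: 2 parts
= 2 syllables


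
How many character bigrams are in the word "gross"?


Word: "gross" (length 5)
Number of 2-grams = length - 2 + 1 = 5 - 2 + 1
= 4


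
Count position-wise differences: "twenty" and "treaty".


Comparing character by character (same length = 6):
  Pos 0: 't' vs 't' =
  Pos 1: 'w' vs 'r' !=
  Pos 2: 'e' vs 'e' =
  Pos 3: 'n' vs 'a' !=
  Pos 4: 't' vs 't' =
  Pos 5: 'y' vs 'y' =
Hamming distance = 2


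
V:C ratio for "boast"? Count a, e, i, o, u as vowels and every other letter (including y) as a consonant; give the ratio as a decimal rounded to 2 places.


Word: "boast"
Vowels (a,e,i,o,u): 2
Consonants: 3
Ratio = 2/3
= 0.67


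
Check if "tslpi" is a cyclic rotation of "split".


Word: "split", Candidate: "tslpi"
Method: check if candidate is substring of word+word
"splitsplit" contains "tslpi"? No
Is rotation = No


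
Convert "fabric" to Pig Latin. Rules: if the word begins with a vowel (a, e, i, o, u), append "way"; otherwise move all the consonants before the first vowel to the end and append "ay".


Word: "fabric"
Starts with consonant(s) → move to end, add 'ay'
Consonant cluster: "f"
Pig Latin = "abricfay"


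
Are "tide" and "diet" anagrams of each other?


Word 1: "tide" → sorted: deit
Word 2: "diet" → sorted: deit
Same letters? deit == deit
Anagram = Yes


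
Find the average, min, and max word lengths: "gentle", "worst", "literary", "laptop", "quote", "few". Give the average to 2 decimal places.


Lengths: "gentle"=6, "worst"=5, "literary"=8, "laptop"=6, "quote"=5, "few"=3
Sum = 33, Count = 6
Average = 33/6 = 5.50
= avg=5.50, min=3, max=8


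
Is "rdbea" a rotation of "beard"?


Word: "beard", Candidate: "rdbea"
Method: check if candidate is substring of word+word
"beardbeard" contains "rdbea"? Yes
Is rotation = Yes


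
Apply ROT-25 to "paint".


Word: "paint"
Shift: 25
Each letter → (letter + shift) mod 26:
  'p' (15) + 25 = 14 → 'o'
  'a' (0) + 25 = 25 → 'z'
  'i' (8) + 25 = 7 → 'h'
  'n' (13) + 25 = 12 → 'm'
  't' (19) + 25 = 18 → 's'
Result = "ozhms"


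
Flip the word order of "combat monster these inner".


Original: "combat monster these inner"
Words (1..n): combat | monster | these | inner
Reversed (n..1): inner | these | monster | combat
Result = "inner these monster combat"


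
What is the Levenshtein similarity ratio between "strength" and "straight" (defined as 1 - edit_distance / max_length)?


Word 1: "strength" (length 8)
Word 2: "straight" (length 8)
One optimal edit sequence:
  1. keep 's'
  2. keep 't'
  3. keep 'r'
  4. substitute 'e' -> 'a'  (+1)
  5. substitute 'n' -> 'i'  (+1)
  6. keep 'g'
  7. substitute 't' -> 'h'  (+1)
  8. substitute 'h' -> 't'  (+1)
Edit distance = 4
Max length = max(8, 8) = 8
Similarity = 1 - 4/8
= 0.5000


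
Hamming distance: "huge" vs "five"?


Comparing character by character (same length = 4):
  Pos 0: 'h' vs 'f' !=
  Pos 1: 'u' vs 'i' !=
  Pos 2: 'g' vs 'v' !=
  Pos 3: 'e' vs 'e' =
Hamming distance = 3


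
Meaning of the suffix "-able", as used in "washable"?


Suffix: -able
As in: washable -> wash + -able
Meaning = capable of


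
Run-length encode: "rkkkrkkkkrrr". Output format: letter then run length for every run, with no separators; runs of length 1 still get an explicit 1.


String: "rkkkrkkkkrrr"
Scanning for consecutive runs:
  'r' x 1
  'k' x 3
  'r' x 1
  'k' x 4
  'r' x 3
RLE = "r1k3r1k4r3"


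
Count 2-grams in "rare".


Word: "rare" (length 4)
Number of 2-grams = length - 2 + 1 = 4 - 2 + 1
= 3


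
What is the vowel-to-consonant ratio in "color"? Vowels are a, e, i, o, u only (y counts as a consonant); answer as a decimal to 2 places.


Word: "color"
Vowels (a,e,i,o,u): 2
Consonants: 3
Ratio = 2/3
= 0.67


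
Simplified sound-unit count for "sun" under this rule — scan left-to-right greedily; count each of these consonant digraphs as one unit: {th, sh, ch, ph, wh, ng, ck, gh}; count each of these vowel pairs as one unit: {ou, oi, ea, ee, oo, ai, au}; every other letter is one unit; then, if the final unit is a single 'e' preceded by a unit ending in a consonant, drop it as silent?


Word: "sun" (3 letters)
Left-to-right scan:
  [1] 's' (letter)
  [2] 'u' (letter)
  [3] 'n' (letter)
Units from scan: 3
Sound units = 3 units


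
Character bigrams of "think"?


Word: "think" (length 5)
Number of bigrams = 5 - 2 + 1 = 4
  Position 0: "th"
  Position 1: "hi"
  Position 2: "in"
  Position 3: "nk"
Bigrams = "th", "hi", "in", "nk"


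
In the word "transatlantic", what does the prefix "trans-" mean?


Prefix: trans-
As in: transatlantic -> trans- + atlantic
Meaning = across


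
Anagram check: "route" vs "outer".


Word 1: "route" → sorted: eortu
Word 2: "outer" → sorted: eortu
Same letters? eortu == eortu
Anagram = Yes


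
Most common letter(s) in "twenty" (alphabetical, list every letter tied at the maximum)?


Word: "twenty"
Letter counts:
  'e': 1
  'n': 1
  't': 2
  'w': 1
  'y': 1
Maximum count = 2
Most frequent = 't' (2 times each)


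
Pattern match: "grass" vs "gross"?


Pattern of "grass": [0, 1, 2, 3, 3]
Pattern of "gross": [0, 1, 2, 3, 3]
Patterns match
Same pattern = Yes


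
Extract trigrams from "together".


Word: "together" (length 8)
Number of trigrams = 8 - 3 + 1 = 6
  Position 0: "tog"
  Position 1: "oge"
  Position 2: "get"
  Position 3: "eth"
  Position 4: "the"
  Position 5: "her"
Trigrams = "tog", "oge", "get", "eth", "the", "her"


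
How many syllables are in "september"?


Word: "september"
Syllable breakdown: sep · tem · ber
Counting: 3 parts
= 3 syllables


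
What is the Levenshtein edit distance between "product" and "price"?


Word 1: "product" (length 7)
Word 2: "price" (length 5)
One optimal edit sequence (insert/delete/substitute each cost 1):
  1. keep 'p'
  2. keep 'r'
  3. delete 'o'  (+1)
  4. delete 'd'  (+1)
  5. substitute 'u' -> 'i'  (+1)
  6. keep 'c'
  7. substitute 't' -> 'e'  (+1)
Total edit operations: 4
Edit distance = 4


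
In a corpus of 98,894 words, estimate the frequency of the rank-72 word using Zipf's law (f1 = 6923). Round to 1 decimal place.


Zipf's law: f(r) = f(1) / r
f(1) = 6923
f(72) = 6923 / 72
= 96.2 occurrences


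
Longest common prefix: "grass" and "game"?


Word 1: "grass"
Word 2: "game"
Comparing from start:
  Pos 0: 'g' == 'g'
  Pos 1: 'r' != 'a' (stop)
LCP = "g" (length 1)


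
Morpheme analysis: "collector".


Word: "collector"
Morphemes: collect / -or
Each morpheme carries meaning
= 2 morphemes


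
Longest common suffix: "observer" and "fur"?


Word 1: "observer"
Word 2: "fur"
Comparing from end:
  Pos -1: 'r' == 'r'
  Pos -2: 'e' != 'u' (stop)
LCS = "r" (length 1)


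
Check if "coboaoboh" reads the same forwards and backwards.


Word: "coboaoboh"
Reversed: "hoboaoboc"
Forward == Backward? coboaoboh != hoboaoboc
Palindrome = No


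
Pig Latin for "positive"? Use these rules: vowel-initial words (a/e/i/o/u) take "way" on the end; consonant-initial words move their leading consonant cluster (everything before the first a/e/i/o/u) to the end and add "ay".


Word: "positive"
Starts with consonant(s) → move to end, add 'ay'
Consonant cluster: "p"
Pig Latin = "ositivepay"


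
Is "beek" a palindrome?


Word: "beek"
Reversed: "keeb"
Forward == Backward? beek != keeb
Palindrome = No


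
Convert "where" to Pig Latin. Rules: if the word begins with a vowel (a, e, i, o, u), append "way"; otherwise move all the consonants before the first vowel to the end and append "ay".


Word: "where"
Starts with consonant(s) → move to end, add 'ay'
Consonant cluster: "wh"
Pig Latin = "erewhay"


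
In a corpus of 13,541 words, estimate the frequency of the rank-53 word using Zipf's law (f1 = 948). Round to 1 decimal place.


Zipf's law: f(r) = f(1) / r
f(1) = 948
f(53) = 948 / 53
= 17.9 occurrences


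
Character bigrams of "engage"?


Word: "engage" (length 6)
Number of bigrams = 6 - 2 + 1 = 5
  Position 0: "en"
  Position 1: "ng"
  Position 2: "ga"
  Position 3: "ag"
  Position 4: "ge"
Bigrams = "en", "ng", "ga", "ag", "ge"


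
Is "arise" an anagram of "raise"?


Word 1: "raise" → sorted: aeirs
Word 2: "arise" → sorted: aeirs
Same letters? aeirs == aeirs
Anagram = Yes


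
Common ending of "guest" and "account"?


Word 1: "guest"
Word 2: "account"
Comparing from end:
  Pos -1: 't' == 't'
  Pos -2: 's' != 'n' (stop)
LCS = "t" (length 1)


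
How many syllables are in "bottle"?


Word: "bottle"
Syllable breakdown: bot / tle
Counting: 2 parts
= 2 syllables


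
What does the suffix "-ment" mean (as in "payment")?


Suffix: -ment
Example: payment (pay + -ment)
Meaning = result of action


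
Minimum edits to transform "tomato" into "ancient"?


Word 1: "tomato" (length 6)
Word 2: "ancient" (length 7)
One optimal edit sequence (insert/delete/substitute each cost 1):
  1. insert 'a'  (+1)
  2. substitute 't' -> 'n'  (+1)
  3. substitute 'o' -> 'c'  (+1)
  4. substitute 'm' -> 'i'  (+1)
  5. substitute 'a' -> 'e'  (+1)
  6. substitute 't' -> 'n'  (+1)
  7. substitute 'o' -> 't'  (+1)
Total edit operations: 7
Edit distance = 7


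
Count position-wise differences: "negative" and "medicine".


Comparing character by character (same length = 8):
  Pos 0: 'n' vs 'm' !=
  Pos 1: 'e' vs 'e' =
  Pos 2: 'g' vs 'd' !=
  Pos 3: 'a' vs 'i' !=
  Pos 4: 't' vs 'c' !=
  Pos 5: 'i' vs 'i' =
  Pos 6: 'v' vs 'n' !=
  Pos 7: 'e' vs 'e' =
Hamming distance = 5


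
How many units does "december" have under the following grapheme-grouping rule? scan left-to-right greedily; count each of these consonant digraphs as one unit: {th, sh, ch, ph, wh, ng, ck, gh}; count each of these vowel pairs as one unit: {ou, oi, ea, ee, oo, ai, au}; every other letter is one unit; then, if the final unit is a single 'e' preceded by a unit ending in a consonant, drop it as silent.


Word: "december" (8 letters)
Left-to-right scan:
  [1] 'd' (letter)
  [2] 'e' (letter)
  [3] 'c' (letter)
  [4] 'e' (letter)
  [5] 'm' (letter)
  [6] 'b' (letter)
  [7] 'e' (letter)
  [8] 'r' (letter)
Units from scan: 8
Sound units = 8 units


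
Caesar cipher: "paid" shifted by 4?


Word: "paid"
Shift: 4
Each letter → (letter + shift) mod 26:
  'p' (15) + 4 = 19 → 't'
  'a' (0) + 4 = 4 → 'e'
  'i' (8) + 4 = 12 → 'm'
  'd' (3) + 4 = 7 → 'h'
Result = "temh"


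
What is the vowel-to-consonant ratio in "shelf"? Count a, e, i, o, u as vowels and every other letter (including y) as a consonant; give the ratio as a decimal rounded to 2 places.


Word: "shelf"
Vowels (a,e,i,o,u): 1
Consonants: 4
Ratio = 1/4
= 0.25


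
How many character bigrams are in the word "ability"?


Word: "ability" (length 7)
Number of 2-grams = length - 2 + 1 = 7 - 2 + 1
= 6


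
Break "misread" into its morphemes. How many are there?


Word: "misread"
Morphemes: mis- | read
Each morpheme carries meaning
= 2 morphemes


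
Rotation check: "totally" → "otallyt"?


Word: "totally", Candidate: "otallyt"
Method: check if candidate is substring of word+word
"totallytotally" contains "otallyt"? Yes
Is rotation = Yes


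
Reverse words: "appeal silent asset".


Original: "appeal silent asset"
Words (1..n): appeal | silent | asset
Reversed (n..1): asset | silent | appeal
Result = "asset silent appeal"


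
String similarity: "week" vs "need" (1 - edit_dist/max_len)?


Word 1: "week" (length 4)
Word 2: "need" (length 4)
One optimal edit sequence:
  1. substitute 'w' -> 'n'  (+1)
  2. keep 'e'
  3. keep 'e'
  4. substitute 'k' -> 'd'  (+1)
Edit distance = 2
Max length = max(4, 4) = 4
Similarity = 1 - 2/4
= 0.5000


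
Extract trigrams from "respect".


Word: "respect" (length 7)
Number of trigrams = 7 - 3 + 1 = 5
  Position 0: "res"
  Position 1: "esp"
  Position 2: "spe"
  Position 3: "pec"
  Position 4: "ect"
Trigrams = "res", "esp", "spe", "pec", "ect"


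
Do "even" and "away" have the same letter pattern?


Pattern of "even": [0, 1, 0, 2]
Pattern of "away": [0, 1, 0, 2]
Patterns match
Same pattern = Yes


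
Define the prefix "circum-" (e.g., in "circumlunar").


Prefix: circum-
As in: circumlunar -> circum- + lunar
Meaning = around


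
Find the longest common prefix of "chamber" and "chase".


Word 1: "chamber"
Word 2: "chase"
Comparing from start:
  Pos 0: 'c' == 'c'
  Pos 1: 'h' == 'h'
  Pos 2: 'a' == 'a'
  Pos 3: 'm' != 's' (stop)
LCP = "cha" (length 3)


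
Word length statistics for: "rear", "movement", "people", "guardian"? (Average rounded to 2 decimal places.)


Lengths: "rear"=4, "movement"=8, "people"=6, "guardian"=8
Sum = 26, Count = 4
Average = 26/4 = 6.50
= avg=6.50, min=4, max=8


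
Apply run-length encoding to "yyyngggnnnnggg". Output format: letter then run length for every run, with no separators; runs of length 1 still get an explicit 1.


String: "yyyngggnnnnggg"
Scanning for consecutive runs:
  'y' x 3
  'n' x 1
  'g' x 3
  'n' x 4
  'g' x 3
RLE = "y3n1g3n4g3"


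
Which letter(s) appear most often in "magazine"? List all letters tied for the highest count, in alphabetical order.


Word: "magazine"
Letter counts:
  'a': 2
  'e': 1
  'g': 1
  'i': 1
  'm': 1
  'n': 1
  'z': 1
Maximum count = 2
Most frequent = 'a' (2 times each)


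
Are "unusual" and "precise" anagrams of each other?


Word 1: "unusual" → sorted: alnsuuu
Word 2: "precise" → sorted: ceeiprs
Same letters? alnsuuu != ceeiprs
Anagram = No


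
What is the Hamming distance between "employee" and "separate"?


Comparing character by character (same length = 8):
  Pos 0: 'e' vs 's' !=
  Pos 1: 'm' vs 'e' !=
  Pos 2: 'p' vs 'p' =
  Pos 3: 'l' vs 'a' !=
  Pos 4: 'o' vs 'r' !=
  Pos 5: 'y' vs 'a' !=
  Pos 6: 'e' vs 't' !=
  Pos 7: 'e' vs 'e' =
Hamming distance = 6


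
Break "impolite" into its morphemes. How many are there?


Word: "impolite"
Morphemes: im- / polite
Each morpheme carries meaning
= 2 morphemes


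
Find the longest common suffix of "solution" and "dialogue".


Word 1: "solution"
Word 2: "dialogue"
Comparing from end:
  Pos -1: 'n' != 'e' (stop)
LCS = "" (length 0)


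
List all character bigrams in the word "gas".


Word: "gas" (length 3)
Number of bigrams = 3 - 2 + 1 = 2
  Position 0: "ga"
  Position 1: "as"
Bigrams = "ga", "as"


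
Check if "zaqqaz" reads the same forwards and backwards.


Word: "zaqqaz"
Reversed: "zaqqaz"
Forward == Backward? zaqqaz == zaqqaz
Palindrome = Yes


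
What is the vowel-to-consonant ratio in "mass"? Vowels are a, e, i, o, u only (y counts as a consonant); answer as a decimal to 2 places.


Word: "mass"
Vowels (a,e,i,o,u): 1
Consonants: 3
Ratio = 1/3
= 0.33


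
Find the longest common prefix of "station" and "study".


Word 1: "station"
Word 2: "study"
Comparing from start:
  Pos 0: 's' == 's'
  Pos 1: 't' == 't'
  Pos 2: 'a' != 'u' (stop)
LCP = "st" (length 2)


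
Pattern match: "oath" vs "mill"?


Pattern of "oath": [0, 1, 2, 3]
Pattern of "mill": [0, 1, 2, 2]
Patterns do not match
Same pattern = No


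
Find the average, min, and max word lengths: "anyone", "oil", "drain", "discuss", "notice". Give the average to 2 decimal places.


Lengths: "anyone"=6, "oil"=3, "drain"=5, "discuss"=7, "notice"=6
Sum = 27, Count = 5
Average = 27/5 = 5.40
= avg=5.40, min=3, max=7


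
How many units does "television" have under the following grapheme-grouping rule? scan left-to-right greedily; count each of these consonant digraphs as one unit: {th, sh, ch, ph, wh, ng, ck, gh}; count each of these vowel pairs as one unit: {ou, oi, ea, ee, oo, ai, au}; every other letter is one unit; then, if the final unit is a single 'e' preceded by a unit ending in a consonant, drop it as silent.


Word: "television" (10 letters)
Left-to-right scan:
  1. 't' (letter)
  2. 'e' (letter)
  3. 'l' (letter)
  4. 'e' (letter)
  5. 'v' (letter)
  6. 'i' (letter)
  7. 's' (letter)
  8. 'i' (letter)
  9. 'o' (letter)
  10. 'n' (letter)
Units from scan: 10
Sound units = 10 units


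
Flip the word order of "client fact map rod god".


Original: "client fact map rod god"
Words (1..n): client | fact | map | rod | god
Reversed (n..1): god | rod | map | fact | client
Result = "god rod map fact client"


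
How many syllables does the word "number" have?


Word: "number"
Syllable breakdown: num · ber
Counting: 2 parts
= 2 syllables


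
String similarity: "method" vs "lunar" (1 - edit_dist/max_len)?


Word 1: "method" (length 6)
Word 2: "lunar" (length 5)
One optimal edit sequence:
  1. delete 'm'  (+1)
  2. substitute 'e' -> 'l'  (+1)
  3. substitute 't' -> 'u'  (+1)
  4. substitute 'h' -> 'n'  (+1)
  5. substitute 'o' -> 'a'  (+1)
  6. substitute 'd' -> 'r'  (+1)
Edit distance = 6
Max length = max(6, 5) = 6
Similarity = 1 - 6/6
= 0.0000


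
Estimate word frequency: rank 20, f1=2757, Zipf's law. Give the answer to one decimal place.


Zipf's law: f(r) = f(1) / r
f(1) = 2757
f(20) = 2757 / 20
= 137.9 occurrences


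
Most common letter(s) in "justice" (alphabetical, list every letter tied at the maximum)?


Word: "justice"
Letter counts:
  'c': 1
  'e': 1
  'i': 1
  'j': 1
  's': 1
  't': 1
  'u': 1
Maximum count = 1
Most frequent = 'c', 'e', 'i', 'j', 's', 't', 'u' (1 time each)


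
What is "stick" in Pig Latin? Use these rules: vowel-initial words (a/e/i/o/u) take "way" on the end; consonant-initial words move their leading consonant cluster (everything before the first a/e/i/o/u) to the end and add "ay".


Word: "stick"
Starts with consonant(s) → move to end, add 'ay'
Consonant cluster: "st"
Pig Latin = "ickstay"


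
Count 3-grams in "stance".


Word: "stance" (length 6)
Number of 3-grams = length - 3 + 1 = 6 - 3 + 1
= 4


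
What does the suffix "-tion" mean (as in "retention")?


Suffix: -tion
As in: retention -> retain + -tion, with a spelling change
Meaning = act or process


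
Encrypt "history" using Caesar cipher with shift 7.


Word: "history"
Shift: 7
Each letter → (letter + shift) mod 26:
  'h' (7) + 7 = 14 → 'o'
  'i' (8) + 7 = 15 → 'p'
  's' (18) + 7 = 25 → 'z'
  't' (19) + 7 = 0 → 'a'
  'o' (14) + 7 = 21 → 'v'
  'r' (17) + 7 = 24 → 'y'
  'y' (24) + 7 = 5 → 'f'
Result = "opzavyf"


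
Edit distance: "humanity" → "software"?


Word 1: "humanity" (length 8)
Word 2: "software" (length 8)
One optimal edit sequence (insert/delete/substitute each cost 1):
  1. substitute 'h' -> 's'  (+1)
  2. substitute 'u' -> 'o'  (+1)
  3. substitute 'm' -> 'f'  (+1)
  4. substitute 'a' -> 't'  (+1)
  5. substitute 'n' -> 'w'  (+1)
  6. substitute 'i' -> 'a'  (+1)
  7. substitute 't' -> 'r'  (+1)
  8. substitute 'y' -> 'e'  (+1)
Total edit operations: 8
Edit distance = 8


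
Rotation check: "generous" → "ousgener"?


Word: "generous", Candidate: "ousgener"
Method: check if candidate is substring of word+word
"generousgenerous" contains "ousgener"? Yes
Is rotation = Yes


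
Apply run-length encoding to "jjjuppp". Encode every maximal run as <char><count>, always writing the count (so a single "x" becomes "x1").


String: "jjjuppp"
Scanning for consecutive runs:
  'j' x 3
  'u' x 1
  'p' x 3
RLE = "j3u1p3"


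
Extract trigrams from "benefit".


Word: "benefit" (length 7)
Number of trigrams = 7 - 3 + 1 = 5
  Position 0: "ben"
  Position 1: "ene"
  Position 2: "nef"
  Position 3: "efi"
  Position 4: "fit"
Trigrams = "ben", "ene", "nef", "efi", "fit"


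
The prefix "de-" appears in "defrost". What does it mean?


Prefix: de-
Example: defrost (de- + frost)
Meaning = remove / reverse


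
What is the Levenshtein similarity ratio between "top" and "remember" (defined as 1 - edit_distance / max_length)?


Word 1: "top" (length 3)
Word 2: "remember" (length 8)
One optimal edit sequence:
  1. insert 'r'  (+1)
  2. insert 'e'  (+1)
  3. insert 'm'  (+1)
  4. insert 'e'  (+1)
  5. insert 'm'  (+1)
  6. substitute 't' -> 'b'  (+1)
  7. substitute 'o' -> 'e'  (+1)
  8. substitute 'p' -> 'r'  (+1)
Edit distance = 8
Max length = max(3, 8) = 8
Similarity = 1 - 8/8
= 0.0000


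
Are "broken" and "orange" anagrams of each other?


Word 1: "broken" → sorted: beknor
Word 2: "orange" → sorted: aegnor
Same letters? beknor != aegnor
Anagram = No


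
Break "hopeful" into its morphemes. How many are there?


Word: "hopeful"
Morphemes: hope / -ful
Each morpheme carries meaning
= 2 morphemes


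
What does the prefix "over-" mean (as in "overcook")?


Prefix: over-
Example: overcook = over- + cook
Meaning = excessive


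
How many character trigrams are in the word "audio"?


Word: "audio" (length 5)
Number of 3-grams = length - 3 + 1 = 5 - 3 + 1
= 3


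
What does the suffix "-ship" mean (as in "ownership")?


Suffix: -ship
Example: ownership (owner + -ship)
Meaning = state / position


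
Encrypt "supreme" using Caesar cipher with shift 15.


Word: "supreme"
Shift: 15
Each letter → (letter + shift) mod 26:
  's' (18) + 15 = 7 → 'h'
  'u' (20) + 15 = 9 → 'j'
  'p' (15) + 15 = 4 → 'e'
  'r' (17) + 15 = 6 → 'g'
  'e' (4) + 15 = 19 → 't'
  'm' (12) + 15 = 1 → 'b'
  'e' (4) + 15 = 19 → 't'
Result = "hjegtbt"


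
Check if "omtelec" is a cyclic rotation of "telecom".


Word: "telecom", Candidate: "omtelec"
Method: check if candidate is substring of word+word
"telecomtelecom" contains "omtelec"? Yes
Is rotation = Yes


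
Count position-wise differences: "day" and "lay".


Comparing character by character (same length = 3):
  Pos 0: 'd' vs 'l' !=
  Pos 1: 'a' vs 'a' =
  Pos 2: 'y' vs 'y' =
Hamming distance = 1


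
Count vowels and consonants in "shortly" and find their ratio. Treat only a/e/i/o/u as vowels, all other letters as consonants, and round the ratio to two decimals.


Word: "shortly"
Vowels (a,e,i,o,u): 1
Consonants: 6
Ratio = 1/6
= 0.17


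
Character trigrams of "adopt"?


Word: "adopt" (length 5)
Number of trigrams = 5 - 3 + 1 = 3
  Position 0: "ado"
  Position 1: "dop"
  Position 2: "opt"
Trigrams = "ado", "dop", "opt"


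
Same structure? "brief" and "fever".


Pattern of "brief": [0, 1, 2, 3, 4]
Pattern of "fever": [0, 1, 2, 1, 3]
Patterns do not match
Same pattern = No


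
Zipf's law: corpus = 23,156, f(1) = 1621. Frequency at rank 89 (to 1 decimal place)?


Zipf's law: f(r) = f(1) / r
f(1) = 1621
f(89) = 1621 / 89
= 18.2 occurrences


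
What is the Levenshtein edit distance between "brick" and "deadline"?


Word 1: "brick" (length 5)
Word 2: "deadline" (length 8)
One optimal edit sequence (insert/delete/substitute each cost 1):
  1. insert 'd'  (+1)
  2. insert 'e'  (+1)
  3. insert 'a'  (+1)
  4. substitute 'b' -> 'd'  (+1)
  5. substitute 'r' -> 'l'  (+1)
  6. keep 'i'
  7. substitute 'c' -> 'n'  (+1)
  8. substitute 'k' -> 'e'  (+1)
Total edit operations: 7
Edit distance = 7


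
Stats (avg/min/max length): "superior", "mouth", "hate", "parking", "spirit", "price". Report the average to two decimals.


Lengths: "superior"=8, "mouth"=5, "hate"=4, "parking"=7, "spirit"=6, "price"=5
Sum = 35, Count = 6
Average = 35/6 = 5.83
= avg=5.83, min=4, max=8


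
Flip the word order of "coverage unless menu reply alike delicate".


Original: "coverage unless menu reply alike delicate"
Words (1..n): coverage | unless | menu | reply | alike | delicate
Reversed (n..1): delicate | alike | reply | menu | unless | coverage
Result = "delicate alike reply menu unless coverage"


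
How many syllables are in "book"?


Word: "book"
Syllable breakdown: book
Counting: 1 part
= 1 syllable


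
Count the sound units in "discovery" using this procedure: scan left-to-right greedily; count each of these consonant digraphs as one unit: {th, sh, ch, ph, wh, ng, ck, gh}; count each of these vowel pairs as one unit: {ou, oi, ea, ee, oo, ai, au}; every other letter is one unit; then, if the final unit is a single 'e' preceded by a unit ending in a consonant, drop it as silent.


Word: "discovery" (9 letters)
Left-to-right scan:
  1. 'd' (letter)
  2. 'i' (letter)
  3. 's' (letter)
  4. 'c' (letter)
  5. 'o' (letter)
  6. 'v' (letter)
  7. 'e' (letter)
  8. 'r' (letter)
  9. 'y' (letter)
Units from scan: 9
Sound units = 9 units


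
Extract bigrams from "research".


Word: "research" (length 8)
Number of bigrams = 8 - 2 + 1 = 7
  Position 0: "re"
  Position 1: "es"
  Position 2: "se"
  Position 3: "ea"
  Position 4: "ar"
  Position 5: "rc"
  Position 6: "ch"
Bigrams = "re", "es", "se", "ea", "ar", "rc", "ch"


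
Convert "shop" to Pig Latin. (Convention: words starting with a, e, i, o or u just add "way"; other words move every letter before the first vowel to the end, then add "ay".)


Word: "shop"
Starts with consonant(s) → move to end, add 'ay'
Consonant cluster: "sh"
Pig Latin = "opshay"


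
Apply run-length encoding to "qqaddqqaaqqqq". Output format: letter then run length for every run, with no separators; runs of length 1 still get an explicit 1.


String: "qqaddqqaaqqqq"
Scanning for consecutive runs:
  'q' x 2
  'a' x 1
  'd' x 2
  'q' x 2
  'a' x 2
  'q' x 4
RLE = "q2a1d2q2a2q4"


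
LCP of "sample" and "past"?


Word 1: "sample"
Word 2: "past"
Comparing from start:
  Pos 0: 's' != 'p' (stop)
LCP = "" (length 0)


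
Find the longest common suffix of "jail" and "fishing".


Word 1: "jail"
Word 2: "fishing"
Comparing from end:
  Pos -1: 'l' != 'g' (stop)
LCS = "" (length 0)


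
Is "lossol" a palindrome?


Word: "lossol"
Reversed: "lossol"
Forward == Backward? lossol == lossol
Palindrome = Yes


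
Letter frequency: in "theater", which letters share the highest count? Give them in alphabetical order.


Word: "theater"
Letter counts:
  'a': 1
  'e': 2
  'h': 1
  'r': 1
  't': 2
Maximum count = 2
Most frequent = 'e', 't' (2 times each)


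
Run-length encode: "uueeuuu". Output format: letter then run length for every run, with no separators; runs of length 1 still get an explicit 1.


String: "uueeuuu"
Scanning for consecutive runs:
  'u' x 2
  'e' x 2
  'u' x 3
RLE = "u2e2u3"


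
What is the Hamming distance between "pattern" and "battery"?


Comparing character by character (same length = 7):
  Pos 0: 'p' vs 'b' !=
  Pos 1: 'a' vs 'a' =
  Pos 2: 't' vs 't' =
  Pos 3: 't' vs 't' =
  Pos 4: 'e' vs 'e' =
  Pos 5: 'r' vs 'r' =
  Pos 6: 'n' vs 'y' !=
Hamming distance = 2


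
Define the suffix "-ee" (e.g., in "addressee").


Suffix: -ee
Example: addressee = address + -ee
Meaning = one who receives


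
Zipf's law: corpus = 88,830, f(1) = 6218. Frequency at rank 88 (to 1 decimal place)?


Zipf's law: f(r) = f(1) / r
f(1) = 6218
f(88) = 6218 / 88
= 70.7 occurrences


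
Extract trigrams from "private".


Word: "private" (length 7)
Number of trigrams = 7 - 3 + 1 = 5
  Position 0: "pri"
  Position 1: "riv"
  Position 2: "iva"
  Position 3: "vat"
  Position 4: "ate"
Trigrams = "pri", "riv", "iva", "vat", "ate"


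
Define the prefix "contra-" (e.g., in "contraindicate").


Prefix: contra-
As in: contraindicate -> contra- + indicate
Meaning = against


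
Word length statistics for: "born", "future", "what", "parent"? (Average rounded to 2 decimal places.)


Lengths: "born"=4, "future"=6, "what"=4, "parent"=6
Sum = 20, Count = 4
Average = 20/4 = 5.00
= avg=5.00, min=4, max=6


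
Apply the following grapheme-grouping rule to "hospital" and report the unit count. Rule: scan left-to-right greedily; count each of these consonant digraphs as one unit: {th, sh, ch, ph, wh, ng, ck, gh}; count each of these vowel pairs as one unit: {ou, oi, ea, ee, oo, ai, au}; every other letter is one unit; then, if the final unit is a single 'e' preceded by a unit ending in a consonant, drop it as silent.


Word: "hospital" (8 letters)
Left-to-right scan:
  1. 'h' (letter)
  2. 'o' (letter)
  3. 's' (letter)
  4. 'p' (letter)
  5. 'i' (letter)
  6. 't' (letter)
  7. 'a' (letter)
  8. 'l' (letter)
Units from scan: 8
Sound units = 8 units


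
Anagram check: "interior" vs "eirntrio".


Word 1: "interior" → sorted: eiinorrt
Word 2: "eirntrio" → sorted: eiinorrt
Same letters? eiinorrt == eiinorrt
Anagram = Yes


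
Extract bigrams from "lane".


Word: "lane" (length 4)
Number of bigrams = 4 - 2 + 1 = 3
  Position 0: "la"
  Position 1: "an"
  Position 2: "ne"
Bigrams = "la", "an", "ne"


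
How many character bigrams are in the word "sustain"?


Word: "sustain" (length 7)
Number of 2-grams = length - 2 + 1 = 7 - 2 + 1
= 6


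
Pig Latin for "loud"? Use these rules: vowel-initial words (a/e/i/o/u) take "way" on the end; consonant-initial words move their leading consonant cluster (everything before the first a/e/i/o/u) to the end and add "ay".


Word: "loud"
Starts with consonant(s) → move to end, add 'ay'
Consonant cluster: "l"
Pig Latin = "oudlay"


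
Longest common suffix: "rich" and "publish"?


Word 1: "rich"
Word 2: "publish"
Comparing from end:
  Pos -1: 'h' == 'h'
  Pos -2: 'c' != 's' (stop)
LCS = "h" (length 1)


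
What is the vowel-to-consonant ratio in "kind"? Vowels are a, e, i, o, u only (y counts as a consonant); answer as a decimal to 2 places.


Word: "kind"
Vowels (a,e,i,o,u): 1
Consonants: 3
Ratio = 1/3
= 0.33


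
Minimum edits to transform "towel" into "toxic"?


Word 1: "towel" (length 5)
Word 2: "toxic" (length 5)
One optimal edit sequence (insert/delete/substitute each cost 1):
  1. keep 't'
  2. keep 'o'
  3. substitute 'w' -> 'x'  (+1)
  4. substitute 'e' -> 'i'  (+1)
  5. substitute 'l' -> 'c'  (+1)
Total edit operations: 3
Edit distance = 3


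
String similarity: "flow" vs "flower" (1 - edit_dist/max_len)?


Word 1: "flow" (length 4)
Word 2: "flower" (length 6)
One optimal edit sequence:
  1. keep 'f'
  2. keep 'l'
  3. keep 'o'
  4. keep 'w'
  5. insert 'e'  (+1)
  6. insert 'r'  (+1)
Edit distance = 2
Max length = max(4, 6) = 6
Similarity = 1 - 2/6
= 0.6667


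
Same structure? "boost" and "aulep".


Pattern of "boost": [0, 1, 1, 2, 3]
Pattern of "aulep": [0, 1, 2, 3, 4]
Patterns do not match
Same pattern = No


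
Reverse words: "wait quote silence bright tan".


Original: "wait quote silence bright tan"
Words (1..n): wait | quote | silence | bright | tan
Reversed (n..1): tan | bright | silence | quote | wait
Result = "tan bright silence quote wait"


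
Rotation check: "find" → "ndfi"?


Word: "find", Candidate: "ndfi"
Method: check if candidate is substring of word+word
"findfind" contains "ndfi"? Yes
Is rotation = Yes


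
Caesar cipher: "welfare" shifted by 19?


Word: "welfare"
Shift: 19
Each letter → (letter + shift) mod 26:
  'w' (22) + 19 = 15 → 'p'
  'e' (4) + 19 = 23 → 'x'
  'l' (11) + 19 = 4 → 'e'
  'f' (5) + 19 = 24 → 'y'
  'a' (0) + 19 = 19 → 't'
  'r' (17) + 19 = 10 → 'k'
  'e' (4) + 19 = 23 → 'x'
Result = "pxeytkx"
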